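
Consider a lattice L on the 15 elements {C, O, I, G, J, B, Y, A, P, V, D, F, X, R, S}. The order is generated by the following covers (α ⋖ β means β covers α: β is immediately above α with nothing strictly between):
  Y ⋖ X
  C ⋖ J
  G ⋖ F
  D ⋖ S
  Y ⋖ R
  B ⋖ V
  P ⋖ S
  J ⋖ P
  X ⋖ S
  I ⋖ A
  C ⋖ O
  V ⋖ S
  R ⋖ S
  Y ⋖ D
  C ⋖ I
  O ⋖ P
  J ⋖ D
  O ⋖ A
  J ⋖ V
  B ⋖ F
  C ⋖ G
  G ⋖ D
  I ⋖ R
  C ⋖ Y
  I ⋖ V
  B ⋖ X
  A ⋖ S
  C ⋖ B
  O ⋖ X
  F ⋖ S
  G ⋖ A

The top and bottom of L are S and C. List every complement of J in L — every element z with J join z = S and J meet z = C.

Need z with J ∨ z = S and J ∧ z = C.
Checking each element gives: A, F, R, X.

A, F, R, X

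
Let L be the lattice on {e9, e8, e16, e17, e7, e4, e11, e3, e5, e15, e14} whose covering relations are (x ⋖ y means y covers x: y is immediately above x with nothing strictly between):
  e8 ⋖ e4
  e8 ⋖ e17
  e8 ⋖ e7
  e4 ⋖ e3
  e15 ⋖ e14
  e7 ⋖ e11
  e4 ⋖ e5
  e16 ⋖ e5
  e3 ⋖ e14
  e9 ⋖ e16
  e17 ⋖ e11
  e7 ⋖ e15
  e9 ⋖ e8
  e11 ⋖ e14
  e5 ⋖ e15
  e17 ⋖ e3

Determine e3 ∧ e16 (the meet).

Common lower bounds of {e3, e16}: e9.
The greatest among these is e9.

e9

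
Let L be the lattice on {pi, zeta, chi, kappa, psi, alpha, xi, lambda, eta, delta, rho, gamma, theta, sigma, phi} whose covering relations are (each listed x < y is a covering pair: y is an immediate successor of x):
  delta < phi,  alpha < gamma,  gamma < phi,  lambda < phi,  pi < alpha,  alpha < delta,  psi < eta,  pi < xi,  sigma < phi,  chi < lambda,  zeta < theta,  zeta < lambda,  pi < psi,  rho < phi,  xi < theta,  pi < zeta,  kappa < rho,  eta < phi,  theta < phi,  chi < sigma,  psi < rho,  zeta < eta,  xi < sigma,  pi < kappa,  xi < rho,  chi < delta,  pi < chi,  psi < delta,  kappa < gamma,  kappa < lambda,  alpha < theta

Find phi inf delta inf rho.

psi

Common lower bounds of {phi, delta, rho}: pi, psi.
The greatest among these is psi.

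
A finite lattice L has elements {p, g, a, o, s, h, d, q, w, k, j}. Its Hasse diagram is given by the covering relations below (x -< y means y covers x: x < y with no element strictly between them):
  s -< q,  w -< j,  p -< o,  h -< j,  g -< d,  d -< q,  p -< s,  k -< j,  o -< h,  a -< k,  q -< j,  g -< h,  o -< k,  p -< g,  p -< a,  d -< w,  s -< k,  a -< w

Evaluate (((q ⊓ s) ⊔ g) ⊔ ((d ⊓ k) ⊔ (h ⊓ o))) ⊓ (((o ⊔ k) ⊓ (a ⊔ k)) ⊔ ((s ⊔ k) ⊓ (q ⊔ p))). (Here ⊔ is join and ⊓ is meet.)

q ∧ s = s
s ∨ g = q
d ∧ k = p
h ∧ o = o
p ∨ o = o
q ∨ o = j
o ∨ k = k
a ∨ k = k
k ∧ k = k
s ∨ k = k
q ∨ p = q
k ∧ q = s
k ∨ s = k
j ∧ k = k

k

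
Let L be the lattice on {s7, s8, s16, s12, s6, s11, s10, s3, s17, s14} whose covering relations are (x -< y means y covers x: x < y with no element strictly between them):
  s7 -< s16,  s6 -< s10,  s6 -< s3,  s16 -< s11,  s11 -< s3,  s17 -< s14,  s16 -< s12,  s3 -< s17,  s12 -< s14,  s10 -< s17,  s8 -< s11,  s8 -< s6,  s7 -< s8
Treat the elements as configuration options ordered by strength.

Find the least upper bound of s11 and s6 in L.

Common upper bounds of {s11, s6}: s14, s17, s3.
The least among these is s3.

s3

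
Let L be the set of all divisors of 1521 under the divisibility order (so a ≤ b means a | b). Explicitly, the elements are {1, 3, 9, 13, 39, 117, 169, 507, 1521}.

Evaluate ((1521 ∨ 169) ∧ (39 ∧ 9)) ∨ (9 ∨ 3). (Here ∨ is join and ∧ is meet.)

9

1521 ∨ 169 = 1521
39 ∧ 9 = 3
1521 ∧ 3 = 3
9 ∨ 3 = 9
3 ∨ 9 = 9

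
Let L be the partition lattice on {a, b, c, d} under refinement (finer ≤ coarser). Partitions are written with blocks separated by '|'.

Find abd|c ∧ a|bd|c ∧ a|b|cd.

The meet (common refinement) of abd|c, a|bd|c, a|b|cd intersects blocks pairwise, giving a|b|c|d.

a|b|c|d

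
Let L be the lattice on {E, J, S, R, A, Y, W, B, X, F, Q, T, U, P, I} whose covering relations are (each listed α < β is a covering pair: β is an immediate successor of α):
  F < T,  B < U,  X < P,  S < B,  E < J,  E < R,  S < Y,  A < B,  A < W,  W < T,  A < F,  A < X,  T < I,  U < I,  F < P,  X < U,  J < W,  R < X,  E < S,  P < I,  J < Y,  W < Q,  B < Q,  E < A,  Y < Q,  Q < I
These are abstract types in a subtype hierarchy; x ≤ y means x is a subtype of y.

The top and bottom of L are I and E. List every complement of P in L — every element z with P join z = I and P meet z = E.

J, S, Y

Need z with P ∨ z = I and P ∧ z = E.
Checking each element gives: J, S, Y.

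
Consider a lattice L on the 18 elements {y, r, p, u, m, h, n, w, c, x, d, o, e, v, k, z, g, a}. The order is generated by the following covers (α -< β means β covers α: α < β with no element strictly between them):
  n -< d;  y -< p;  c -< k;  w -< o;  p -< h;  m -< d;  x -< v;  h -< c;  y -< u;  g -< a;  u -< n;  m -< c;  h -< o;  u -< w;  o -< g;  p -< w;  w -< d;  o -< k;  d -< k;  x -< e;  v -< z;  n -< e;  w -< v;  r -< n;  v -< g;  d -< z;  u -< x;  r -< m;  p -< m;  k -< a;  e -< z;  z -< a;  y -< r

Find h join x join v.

g

Common upper bounds of {h, x, v}: a, g.
The least among these is g.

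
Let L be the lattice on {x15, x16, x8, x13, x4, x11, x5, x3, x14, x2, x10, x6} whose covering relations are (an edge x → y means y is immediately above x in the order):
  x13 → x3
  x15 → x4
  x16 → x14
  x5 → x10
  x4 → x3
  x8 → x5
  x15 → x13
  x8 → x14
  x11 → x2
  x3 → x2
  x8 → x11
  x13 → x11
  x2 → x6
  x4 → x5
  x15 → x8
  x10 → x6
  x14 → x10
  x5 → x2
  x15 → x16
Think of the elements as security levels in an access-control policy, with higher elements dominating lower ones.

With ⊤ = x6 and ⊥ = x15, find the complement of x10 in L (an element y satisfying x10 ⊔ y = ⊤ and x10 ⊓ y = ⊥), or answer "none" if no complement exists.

Need y with x10 ∨ y = x6 and x10 ∧ y = x15.
Checking each element gives: x13.

x13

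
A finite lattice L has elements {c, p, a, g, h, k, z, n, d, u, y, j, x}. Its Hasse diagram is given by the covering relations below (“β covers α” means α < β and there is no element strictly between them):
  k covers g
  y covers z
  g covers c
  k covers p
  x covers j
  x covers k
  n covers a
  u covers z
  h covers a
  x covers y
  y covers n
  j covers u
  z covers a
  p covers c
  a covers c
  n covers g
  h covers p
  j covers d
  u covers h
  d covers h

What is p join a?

Common upper bounds of {p, a}: d, h, j, u, x.
The least among these is h.

h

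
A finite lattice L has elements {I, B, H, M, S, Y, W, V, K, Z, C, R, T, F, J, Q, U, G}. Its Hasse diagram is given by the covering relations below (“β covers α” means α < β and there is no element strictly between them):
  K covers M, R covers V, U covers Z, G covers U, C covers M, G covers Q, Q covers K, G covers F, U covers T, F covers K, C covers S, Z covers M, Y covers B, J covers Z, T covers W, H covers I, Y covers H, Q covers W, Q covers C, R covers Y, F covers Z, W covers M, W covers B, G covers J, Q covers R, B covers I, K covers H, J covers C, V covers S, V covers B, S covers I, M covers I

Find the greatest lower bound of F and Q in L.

Common lower bounds of {F, Q}: H, I, K, M.
The greatest among these is K.

K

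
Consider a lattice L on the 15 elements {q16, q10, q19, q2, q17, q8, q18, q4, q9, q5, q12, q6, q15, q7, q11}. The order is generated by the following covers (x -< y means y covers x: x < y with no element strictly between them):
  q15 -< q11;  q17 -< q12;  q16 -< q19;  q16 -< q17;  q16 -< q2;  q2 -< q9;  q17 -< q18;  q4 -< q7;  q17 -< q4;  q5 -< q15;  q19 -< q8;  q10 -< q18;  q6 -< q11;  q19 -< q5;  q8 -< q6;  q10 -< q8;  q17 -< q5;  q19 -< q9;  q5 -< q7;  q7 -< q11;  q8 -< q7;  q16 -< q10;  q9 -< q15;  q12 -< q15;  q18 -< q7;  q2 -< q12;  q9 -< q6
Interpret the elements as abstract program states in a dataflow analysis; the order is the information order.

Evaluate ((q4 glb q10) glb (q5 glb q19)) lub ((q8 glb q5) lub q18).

q4 ∧ q10 = q16
q5 ∧ q19 = q19
q16 ∧ q19 = q16
q8 ∧ q5 = q19
q19 ∨ q18 = q7
q16 ∨ q7 = q7

q7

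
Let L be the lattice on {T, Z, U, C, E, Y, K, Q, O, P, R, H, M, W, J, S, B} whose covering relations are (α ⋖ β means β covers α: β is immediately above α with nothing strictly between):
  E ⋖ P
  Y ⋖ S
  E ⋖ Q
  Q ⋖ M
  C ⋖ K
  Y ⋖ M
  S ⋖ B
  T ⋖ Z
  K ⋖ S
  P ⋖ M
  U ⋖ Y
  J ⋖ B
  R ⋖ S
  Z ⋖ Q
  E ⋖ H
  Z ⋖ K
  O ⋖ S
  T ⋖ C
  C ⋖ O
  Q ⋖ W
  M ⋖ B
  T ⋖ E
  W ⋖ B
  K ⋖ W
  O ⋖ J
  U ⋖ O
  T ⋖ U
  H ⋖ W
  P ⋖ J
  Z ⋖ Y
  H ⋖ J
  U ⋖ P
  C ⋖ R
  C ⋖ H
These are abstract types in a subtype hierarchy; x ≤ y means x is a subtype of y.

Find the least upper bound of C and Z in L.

Common upper bounds of {C, Z}: B, K, S, W.
The least among these is K.

K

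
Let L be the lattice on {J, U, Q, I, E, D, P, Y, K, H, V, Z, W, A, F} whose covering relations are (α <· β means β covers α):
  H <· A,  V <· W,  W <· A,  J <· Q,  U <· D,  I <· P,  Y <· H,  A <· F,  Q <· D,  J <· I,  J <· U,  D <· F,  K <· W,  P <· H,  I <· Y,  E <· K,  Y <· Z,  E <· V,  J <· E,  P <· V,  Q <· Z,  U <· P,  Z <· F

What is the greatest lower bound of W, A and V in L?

Common lower bounds of {W, A, V}: E, I, J, P, U, V.
The greatest among these is V.

V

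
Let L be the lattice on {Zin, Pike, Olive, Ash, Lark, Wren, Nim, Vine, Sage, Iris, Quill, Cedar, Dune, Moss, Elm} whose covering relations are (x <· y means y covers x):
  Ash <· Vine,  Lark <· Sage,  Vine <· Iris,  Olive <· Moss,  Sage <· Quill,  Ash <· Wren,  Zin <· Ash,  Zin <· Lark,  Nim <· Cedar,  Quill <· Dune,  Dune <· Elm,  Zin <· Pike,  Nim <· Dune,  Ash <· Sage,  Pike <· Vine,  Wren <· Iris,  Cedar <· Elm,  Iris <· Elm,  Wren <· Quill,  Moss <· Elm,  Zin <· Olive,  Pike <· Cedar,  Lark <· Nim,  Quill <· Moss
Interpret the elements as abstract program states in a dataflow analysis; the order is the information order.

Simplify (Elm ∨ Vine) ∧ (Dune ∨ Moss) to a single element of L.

Elm ∨ Vine = Elm
Dune ∨ Moss = Elm
Elm ∧ Elm = Elm

Elm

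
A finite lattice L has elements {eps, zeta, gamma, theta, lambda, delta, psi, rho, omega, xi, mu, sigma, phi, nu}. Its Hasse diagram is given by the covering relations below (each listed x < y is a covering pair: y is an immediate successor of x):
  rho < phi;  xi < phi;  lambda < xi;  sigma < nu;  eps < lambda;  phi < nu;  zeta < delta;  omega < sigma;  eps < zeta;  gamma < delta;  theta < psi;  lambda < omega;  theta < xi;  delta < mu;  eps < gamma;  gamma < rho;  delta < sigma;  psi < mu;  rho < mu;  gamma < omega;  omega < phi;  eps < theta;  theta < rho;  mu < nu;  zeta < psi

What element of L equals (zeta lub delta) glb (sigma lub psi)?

delta

zeta ∨ delta = delta
sigma ∨ psi = nu
delta ∧ nu = delta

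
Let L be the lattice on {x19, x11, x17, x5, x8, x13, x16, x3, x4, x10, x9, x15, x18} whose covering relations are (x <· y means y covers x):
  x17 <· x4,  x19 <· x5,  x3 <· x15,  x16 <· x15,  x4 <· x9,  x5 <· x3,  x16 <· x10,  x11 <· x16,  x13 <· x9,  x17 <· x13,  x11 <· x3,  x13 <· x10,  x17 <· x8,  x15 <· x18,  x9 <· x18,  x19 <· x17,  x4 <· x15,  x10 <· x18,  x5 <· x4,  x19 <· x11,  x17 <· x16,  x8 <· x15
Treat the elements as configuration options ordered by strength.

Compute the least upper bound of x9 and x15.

Common upper bounds of {x9, x15}: x18.
The least among these is x18.

x18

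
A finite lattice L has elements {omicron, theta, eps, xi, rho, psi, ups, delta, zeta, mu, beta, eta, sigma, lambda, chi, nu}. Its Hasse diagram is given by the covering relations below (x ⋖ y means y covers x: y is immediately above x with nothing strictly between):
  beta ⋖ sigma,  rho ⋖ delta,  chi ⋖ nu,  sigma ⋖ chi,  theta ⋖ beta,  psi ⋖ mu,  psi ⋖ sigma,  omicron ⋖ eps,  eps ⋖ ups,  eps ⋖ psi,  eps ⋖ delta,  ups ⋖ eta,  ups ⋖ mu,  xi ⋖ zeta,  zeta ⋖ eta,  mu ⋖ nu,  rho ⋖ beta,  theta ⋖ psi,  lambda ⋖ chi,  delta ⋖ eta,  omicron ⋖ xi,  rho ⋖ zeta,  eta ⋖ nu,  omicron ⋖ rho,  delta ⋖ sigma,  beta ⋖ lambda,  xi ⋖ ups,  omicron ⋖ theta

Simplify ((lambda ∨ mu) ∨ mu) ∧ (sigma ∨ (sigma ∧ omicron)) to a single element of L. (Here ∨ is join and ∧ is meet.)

sigma

lambda ∨ mu = nu
nu ∨ mu = nu
sigma ∧ omicron = omicron
sigma ∨ omicron = sigma
nu ∧ sigma = sigma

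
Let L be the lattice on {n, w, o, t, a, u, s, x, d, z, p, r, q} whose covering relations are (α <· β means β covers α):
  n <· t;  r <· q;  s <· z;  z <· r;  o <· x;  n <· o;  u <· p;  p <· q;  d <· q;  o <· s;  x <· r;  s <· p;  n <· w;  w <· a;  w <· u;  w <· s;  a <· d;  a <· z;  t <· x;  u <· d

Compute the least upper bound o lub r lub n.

r

Common upper bounds of {o, r, n}: q, r.
The least among these is r.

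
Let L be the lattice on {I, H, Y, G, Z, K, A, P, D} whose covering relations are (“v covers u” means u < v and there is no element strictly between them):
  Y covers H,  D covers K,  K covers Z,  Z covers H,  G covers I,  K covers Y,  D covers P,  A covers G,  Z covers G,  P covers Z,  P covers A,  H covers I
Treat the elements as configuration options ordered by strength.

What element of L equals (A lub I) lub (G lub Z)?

P

A ∨ I = A
G ∨ Z = Z
A ∨ Z = P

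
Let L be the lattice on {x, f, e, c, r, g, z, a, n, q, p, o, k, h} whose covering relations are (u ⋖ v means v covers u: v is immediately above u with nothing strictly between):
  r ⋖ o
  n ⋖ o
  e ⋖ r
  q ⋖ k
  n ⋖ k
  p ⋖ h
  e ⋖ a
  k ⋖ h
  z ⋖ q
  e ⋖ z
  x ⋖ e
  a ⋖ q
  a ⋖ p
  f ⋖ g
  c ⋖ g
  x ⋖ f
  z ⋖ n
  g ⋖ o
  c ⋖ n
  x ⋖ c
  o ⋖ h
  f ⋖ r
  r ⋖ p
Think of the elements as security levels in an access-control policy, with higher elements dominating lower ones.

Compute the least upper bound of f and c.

Common upper bounds of {f, c}: g, h, o.
The least among these is g.

g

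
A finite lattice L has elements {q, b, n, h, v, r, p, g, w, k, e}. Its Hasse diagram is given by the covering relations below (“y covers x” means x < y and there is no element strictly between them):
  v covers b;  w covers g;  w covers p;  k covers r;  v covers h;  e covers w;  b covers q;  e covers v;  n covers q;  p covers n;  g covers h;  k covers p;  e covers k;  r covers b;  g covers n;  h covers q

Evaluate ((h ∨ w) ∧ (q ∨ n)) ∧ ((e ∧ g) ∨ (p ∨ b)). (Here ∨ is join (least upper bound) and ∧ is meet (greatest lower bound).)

h ∨ w = w
q ∨ n = n
w ∧ n = n
e ∧ g = g
p ∨ b = k
g ∨ k = e
n ∧ e = n

n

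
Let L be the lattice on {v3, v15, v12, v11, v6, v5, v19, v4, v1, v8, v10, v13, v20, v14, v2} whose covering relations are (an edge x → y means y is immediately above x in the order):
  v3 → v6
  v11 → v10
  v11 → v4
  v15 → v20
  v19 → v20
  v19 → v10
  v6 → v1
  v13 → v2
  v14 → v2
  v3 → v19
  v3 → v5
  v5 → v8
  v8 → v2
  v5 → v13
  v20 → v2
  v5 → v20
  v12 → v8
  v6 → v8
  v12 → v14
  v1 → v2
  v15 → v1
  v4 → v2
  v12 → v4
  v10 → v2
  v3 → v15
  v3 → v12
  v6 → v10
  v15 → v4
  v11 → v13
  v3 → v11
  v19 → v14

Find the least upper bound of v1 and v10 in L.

v2

Common upper bounds of {v1, v10}: v2.
The least among these is v2.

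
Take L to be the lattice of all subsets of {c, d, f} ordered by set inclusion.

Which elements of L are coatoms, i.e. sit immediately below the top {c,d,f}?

The coatoms are exactly the elements covered by {c,d,f}: {c,d}, {c,f}, {d,f}.

{c,d}, {c,f}, {d,f}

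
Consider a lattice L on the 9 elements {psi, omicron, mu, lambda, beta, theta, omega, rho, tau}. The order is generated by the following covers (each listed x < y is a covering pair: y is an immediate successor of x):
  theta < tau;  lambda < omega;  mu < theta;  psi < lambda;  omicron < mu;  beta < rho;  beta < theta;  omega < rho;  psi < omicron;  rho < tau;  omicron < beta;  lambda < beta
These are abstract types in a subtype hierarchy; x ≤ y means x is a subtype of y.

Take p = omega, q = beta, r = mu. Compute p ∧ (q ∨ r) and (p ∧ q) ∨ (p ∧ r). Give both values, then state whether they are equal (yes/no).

q ∨ r = theta, so p ∧ (q ∨ r) = omega ∧ theta = lambda.
p ∧ q = lambda and p ∧ r = psi, so (p ∧ q) ∨ (p ∧ r) = lambda ∨ psi = lambda.
Equal: yes.

lambda; lambda; yes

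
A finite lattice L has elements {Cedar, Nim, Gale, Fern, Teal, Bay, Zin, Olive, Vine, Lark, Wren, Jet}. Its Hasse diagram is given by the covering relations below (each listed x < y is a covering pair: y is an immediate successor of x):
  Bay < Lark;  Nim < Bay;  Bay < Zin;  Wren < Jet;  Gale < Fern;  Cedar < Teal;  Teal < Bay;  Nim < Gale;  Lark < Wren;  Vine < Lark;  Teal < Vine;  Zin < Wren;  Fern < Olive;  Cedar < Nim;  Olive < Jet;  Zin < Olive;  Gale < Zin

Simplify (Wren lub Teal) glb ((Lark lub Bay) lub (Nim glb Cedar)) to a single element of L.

Wren ∨ Teal = Wren
Lark ∨ Bay = Lark
Nim ∧ Cedar = Cedar
Lark ∨ Cedar = Lark
Wren ∧ Lark = Lark

Lark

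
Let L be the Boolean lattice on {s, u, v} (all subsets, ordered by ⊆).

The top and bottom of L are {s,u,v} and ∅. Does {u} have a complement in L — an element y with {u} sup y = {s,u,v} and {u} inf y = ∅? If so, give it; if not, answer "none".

{s,v}

Need y with {u} ∨ y = {s,u,v} and {u} ∧ y = ∅.
Checking each element gives: {s,v}.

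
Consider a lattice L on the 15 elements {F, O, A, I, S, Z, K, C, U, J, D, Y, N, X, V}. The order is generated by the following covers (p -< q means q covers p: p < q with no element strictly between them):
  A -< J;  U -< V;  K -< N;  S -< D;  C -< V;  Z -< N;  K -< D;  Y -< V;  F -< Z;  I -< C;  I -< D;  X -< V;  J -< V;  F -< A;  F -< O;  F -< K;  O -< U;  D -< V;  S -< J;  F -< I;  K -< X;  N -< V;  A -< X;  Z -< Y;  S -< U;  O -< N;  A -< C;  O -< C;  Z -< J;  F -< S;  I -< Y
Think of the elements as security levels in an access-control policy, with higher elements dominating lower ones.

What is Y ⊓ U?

Common lower bounds of {Y, U}: F.
The greatest among these is F.

F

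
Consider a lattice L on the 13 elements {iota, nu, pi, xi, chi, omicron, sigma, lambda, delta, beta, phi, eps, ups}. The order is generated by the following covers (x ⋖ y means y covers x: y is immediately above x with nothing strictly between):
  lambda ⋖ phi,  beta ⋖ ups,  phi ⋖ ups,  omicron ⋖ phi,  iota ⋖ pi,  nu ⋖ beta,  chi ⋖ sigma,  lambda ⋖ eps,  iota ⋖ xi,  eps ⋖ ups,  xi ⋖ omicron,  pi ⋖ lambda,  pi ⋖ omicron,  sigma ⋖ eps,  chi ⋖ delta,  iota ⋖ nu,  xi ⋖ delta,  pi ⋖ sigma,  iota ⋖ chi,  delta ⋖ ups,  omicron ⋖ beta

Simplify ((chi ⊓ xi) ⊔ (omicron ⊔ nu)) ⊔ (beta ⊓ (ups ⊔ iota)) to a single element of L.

beta

chi ∧ xi = iota
omicron ∨ nu = beta
iota ∨ beta = beta
ups ∨ iota = ups
beta ∧ ups = beta
beta ∨ beta = beta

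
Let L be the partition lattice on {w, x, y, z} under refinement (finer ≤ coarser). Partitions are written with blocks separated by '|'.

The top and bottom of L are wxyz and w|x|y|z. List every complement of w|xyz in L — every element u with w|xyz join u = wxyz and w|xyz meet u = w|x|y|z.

Need u with w|xyz ∨ u = wxyz and w|xyz ∧ u = w|x|y|z.
Checking each element gives: wx|y|z, wy|x|z, wz|x|y.

wx|y|z, wy|x|z, wz|x|y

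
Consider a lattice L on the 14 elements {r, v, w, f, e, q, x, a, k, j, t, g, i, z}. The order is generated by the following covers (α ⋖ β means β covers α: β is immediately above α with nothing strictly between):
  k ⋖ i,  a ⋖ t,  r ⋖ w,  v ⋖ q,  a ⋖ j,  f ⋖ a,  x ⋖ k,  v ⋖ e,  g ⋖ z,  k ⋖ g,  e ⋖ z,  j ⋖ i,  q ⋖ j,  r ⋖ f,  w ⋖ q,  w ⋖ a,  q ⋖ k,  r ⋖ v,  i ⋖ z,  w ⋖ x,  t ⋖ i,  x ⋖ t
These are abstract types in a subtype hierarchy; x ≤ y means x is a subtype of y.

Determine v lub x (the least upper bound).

Common upper bounds of {v, x}: g, i, k, z.
The least among these is k.

k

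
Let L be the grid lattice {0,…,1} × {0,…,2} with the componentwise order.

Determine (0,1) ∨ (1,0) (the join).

Common upper bounds of {(0,1), (1,0)}: (1,1), (1,2).
The least among these is (1,1).

(1,1)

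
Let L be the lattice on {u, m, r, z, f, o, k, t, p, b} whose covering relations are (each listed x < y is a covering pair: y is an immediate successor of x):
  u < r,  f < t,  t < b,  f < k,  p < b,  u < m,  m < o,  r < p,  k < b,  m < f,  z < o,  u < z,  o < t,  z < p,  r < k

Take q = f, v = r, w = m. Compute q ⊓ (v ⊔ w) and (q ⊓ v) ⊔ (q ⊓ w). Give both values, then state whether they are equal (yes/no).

f; m; no

v ⊔ w = k, so q ⊓ (v ⊔ w) = f ⊓ k = f.
q ⊓ v = u and q ⊓ w = m, so (q ⊓ v) ⊔ (q ⊓ w) = u ⊔ m = m.
Equal: no.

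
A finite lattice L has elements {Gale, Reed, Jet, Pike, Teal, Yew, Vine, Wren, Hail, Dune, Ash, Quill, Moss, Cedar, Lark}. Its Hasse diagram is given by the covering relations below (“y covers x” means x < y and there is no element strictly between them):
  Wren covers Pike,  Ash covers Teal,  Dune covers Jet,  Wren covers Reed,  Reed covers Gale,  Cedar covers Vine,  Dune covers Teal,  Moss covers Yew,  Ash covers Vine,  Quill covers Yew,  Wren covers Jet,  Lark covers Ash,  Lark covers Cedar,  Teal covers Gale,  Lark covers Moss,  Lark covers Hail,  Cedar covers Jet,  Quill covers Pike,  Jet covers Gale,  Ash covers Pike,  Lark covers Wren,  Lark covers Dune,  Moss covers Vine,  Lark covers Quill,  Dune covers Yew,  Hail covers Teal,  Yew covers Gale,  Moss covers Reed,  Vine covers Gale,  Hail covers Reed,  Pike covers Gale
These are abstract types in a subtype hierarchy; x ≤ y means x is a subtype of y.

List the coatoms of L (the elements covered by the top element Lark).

Ash, Cedar, Dune, Hail, Moss, Quill, Wren

The coatoms are exactly the elements covered by Lark: Ash, Cedar, Dune, Hail, Moss, Quill, Wren.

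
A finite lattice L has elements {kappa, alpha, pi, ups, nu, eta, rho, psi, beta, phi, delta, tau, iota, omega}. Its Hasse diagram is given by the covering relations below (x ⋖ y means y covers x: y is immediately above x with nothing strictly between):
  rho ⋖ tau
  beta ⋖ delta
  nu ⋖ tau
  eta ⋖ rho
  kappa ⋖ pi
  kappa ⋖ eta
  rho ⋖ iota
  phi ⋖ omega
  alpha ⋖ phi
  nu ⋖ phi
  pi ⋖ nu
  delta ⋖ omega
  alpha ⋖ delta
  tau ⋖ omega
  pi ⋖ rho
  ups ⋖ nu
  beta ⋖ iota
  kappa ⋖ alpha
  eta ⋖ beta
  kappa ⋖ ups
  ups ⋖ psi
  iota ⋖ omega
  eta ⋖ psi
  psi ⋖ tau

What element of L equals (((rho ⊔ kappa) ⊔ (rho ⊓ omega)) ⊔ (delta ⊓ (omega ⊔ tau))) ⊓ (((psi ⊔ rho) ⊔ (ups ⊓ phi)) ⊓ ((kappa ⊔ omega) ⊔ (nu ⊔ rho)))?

tau

rho ∨ kappa = rho
rho ∧ omega = rho
rho ∨ rho = rho
omega ∨ tau = omega
delta ∧ omega = delta
rho ∨ delta = omega
psi ∨ rho = tau
ups ∧ phi = ups
tau ∨ ups = tau
kappa ∨ omega = omega
nu ∨ rho = tau
omega ∨ tau = omega
tau ∧ omega = tau
omega ∧ tau = tau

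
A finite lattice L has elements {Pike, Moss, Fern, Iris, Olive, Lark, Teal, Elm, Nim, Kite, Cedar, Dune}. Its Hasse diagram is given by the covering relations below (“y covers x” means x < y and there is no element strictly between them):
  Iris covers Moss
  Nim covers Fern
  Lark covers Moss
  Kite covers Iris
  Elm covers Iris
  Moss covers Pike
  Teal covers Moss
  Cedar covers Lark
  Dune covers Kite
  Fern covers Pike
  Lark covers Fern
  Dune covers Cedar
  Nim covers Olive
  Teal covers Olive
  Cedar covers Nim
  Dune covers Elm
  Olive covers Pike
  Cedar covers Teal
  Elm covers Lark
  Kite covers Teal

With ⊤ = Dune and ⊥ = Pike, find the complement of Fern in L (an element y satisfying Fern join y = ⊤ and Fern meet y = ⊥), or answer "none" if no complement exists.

Need y with Fern ∨ y = Dune and Fern ∧ y = Pike.
Checking each element gives: Kite.

Kite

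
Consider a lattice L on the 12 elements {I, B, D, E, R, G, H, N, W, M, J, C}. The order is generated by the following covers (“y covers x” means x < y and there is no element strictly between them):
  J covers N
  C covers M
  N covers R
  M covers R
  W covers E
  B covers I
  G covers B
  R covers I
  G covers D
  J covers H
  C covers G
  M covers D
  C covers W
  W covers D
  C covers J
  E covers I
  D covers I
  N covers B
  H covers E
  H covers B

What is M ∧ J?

Common lower bounds of {M, J}: I, R.
The greatest among these is R.

R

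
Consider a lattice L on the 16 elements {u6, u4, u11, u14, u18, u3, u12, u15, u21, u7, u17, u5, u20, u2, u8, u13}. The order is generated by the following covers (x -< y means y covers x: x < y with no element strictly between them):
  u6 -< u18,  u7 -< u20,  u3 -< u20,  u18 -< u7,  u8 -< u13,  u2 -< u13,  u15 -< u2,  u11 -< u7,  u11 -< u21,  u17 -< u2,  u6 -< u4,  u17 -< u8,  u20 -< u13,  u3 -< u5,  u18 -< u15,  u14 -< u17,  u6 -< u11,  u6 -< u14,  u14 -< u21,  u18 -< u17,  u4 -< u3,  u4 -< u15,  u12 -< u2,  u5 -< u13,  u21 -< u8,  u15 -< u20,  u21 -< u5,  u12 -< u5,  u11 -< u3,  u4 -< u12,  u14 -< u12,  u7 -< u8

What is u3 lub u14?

u5

Common upper bounds of {u3, u14}: u13, u5.
The least among these is u5.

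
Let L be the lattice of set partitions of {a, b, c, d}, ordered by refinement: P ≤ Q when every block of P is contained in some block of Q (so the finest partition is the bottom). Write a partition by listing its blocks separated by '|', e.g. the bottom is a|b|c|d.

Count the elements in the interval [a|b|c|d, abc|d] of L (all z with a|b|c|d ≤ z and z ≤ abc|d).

The interval [a|b|c|d, abc|d] = {abc|d, ab|c|d, ac|b|d, a|bc|d, a|b|c|d}, which has 5 elements.

5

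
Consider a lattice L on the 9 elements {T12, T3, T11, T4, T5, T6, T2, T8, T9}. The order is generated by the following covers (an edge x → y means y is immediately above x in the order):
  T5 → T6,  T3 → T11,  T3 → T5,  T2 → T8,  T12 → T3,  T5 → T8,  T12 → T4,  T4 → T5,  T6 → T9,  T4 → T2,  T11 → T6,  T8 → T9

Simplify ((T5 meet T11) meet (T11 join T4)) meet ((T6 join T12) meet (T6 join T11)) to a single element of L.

T3

T5 ∧ T11 = T3
T11 ∨ T4 = T6
T3 ∧ T6 = T3
T6 ∨ T12 = T6
T6 ∨ T11 = T6
T6 ∧ T6 = T6
T3 ∧ T6 = T3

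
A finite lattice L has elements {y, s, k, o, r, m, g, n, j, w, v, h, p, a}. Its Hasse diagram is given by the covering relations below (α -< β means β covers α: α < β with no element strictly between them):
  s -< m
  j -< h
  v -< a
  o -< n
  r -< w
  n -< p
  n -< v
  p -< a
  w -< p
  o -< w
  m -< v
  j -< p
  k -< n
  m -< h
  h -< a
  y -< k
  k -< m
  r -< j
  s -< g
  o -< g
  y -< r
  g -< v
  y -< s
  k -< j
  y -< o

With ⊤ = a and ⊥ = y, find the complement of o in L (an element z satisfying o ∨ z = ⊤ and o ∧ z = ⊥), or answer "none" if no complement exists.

Need z with o ∨ z = a and o ∧ z = y.
Checking each element gives: h.

h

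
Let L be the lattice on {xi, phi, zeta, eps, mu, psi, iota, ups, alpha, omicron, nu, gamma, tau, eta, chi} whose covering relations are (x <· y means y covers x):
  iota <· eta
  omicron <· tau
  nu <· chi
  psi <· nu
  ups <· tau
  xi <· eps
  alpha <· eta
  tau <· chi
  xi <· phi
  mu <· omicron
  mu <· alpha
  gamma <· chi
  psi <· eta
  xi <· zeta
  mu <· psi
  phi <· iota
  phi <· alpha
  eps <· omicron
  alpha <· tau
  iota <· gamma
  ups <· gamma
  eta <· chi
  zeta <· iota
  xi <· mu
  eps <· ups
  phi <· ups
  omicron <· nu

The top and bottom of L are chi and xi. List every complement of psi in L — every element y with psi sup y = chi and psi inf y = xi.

gamma, ups

Need y with psi ∨ y = chi and psi ∧ y = xi.
Checking each element gives: gamma, ups.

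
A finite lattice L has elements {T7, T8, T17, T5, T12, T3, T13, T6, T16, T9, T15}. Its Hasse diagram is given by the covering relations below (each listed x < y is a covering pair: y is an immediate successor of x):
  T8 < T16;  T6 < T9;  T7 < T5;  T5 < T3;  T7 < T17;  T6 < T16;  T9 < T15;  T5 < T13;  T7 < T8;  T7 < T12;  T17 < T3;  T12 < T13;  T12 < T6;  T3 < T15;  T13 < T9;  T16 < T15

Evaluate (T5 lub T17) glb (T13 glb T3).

T5

T5 ∨ T17 = T3
T13 ∧ T3 = T5
T3 ∧ T5 = T5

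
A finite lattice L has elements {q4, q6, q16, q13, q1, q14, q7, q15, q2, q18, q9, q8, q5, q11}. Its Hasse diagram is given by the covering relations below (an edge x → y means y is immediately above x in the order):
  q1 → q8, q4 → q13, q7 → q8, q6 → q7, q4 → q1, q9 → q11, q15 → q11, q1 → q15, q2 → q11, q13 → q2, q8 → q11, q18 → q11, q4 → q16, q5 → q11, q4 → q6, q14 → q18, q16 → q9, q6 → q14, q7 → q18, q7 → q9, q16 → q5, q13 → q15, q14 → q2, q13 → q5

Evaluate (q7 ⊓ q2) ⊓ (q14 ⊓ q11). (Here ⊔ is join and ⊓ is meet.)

q6

q7 ∧ q2 = q6
q14 ∧ q11 = q14
q6 ∧ q14 = q6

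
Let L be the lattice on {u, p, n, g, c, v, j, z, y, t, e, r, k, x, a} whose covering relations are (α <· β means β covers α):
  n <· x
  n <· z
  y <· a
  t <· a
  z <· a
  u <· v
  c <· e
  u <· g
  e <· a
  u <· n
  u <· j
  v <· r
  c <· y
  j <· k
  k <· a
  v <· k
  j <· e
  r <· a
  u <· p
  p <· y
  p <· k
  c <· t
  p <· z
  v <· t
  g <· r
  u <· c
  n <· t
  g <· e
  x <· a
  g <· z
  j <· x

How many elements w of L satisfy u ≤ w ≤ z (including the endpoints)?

The interval [u, z] = {g, n, p, u, z}, which has 5 elements.

5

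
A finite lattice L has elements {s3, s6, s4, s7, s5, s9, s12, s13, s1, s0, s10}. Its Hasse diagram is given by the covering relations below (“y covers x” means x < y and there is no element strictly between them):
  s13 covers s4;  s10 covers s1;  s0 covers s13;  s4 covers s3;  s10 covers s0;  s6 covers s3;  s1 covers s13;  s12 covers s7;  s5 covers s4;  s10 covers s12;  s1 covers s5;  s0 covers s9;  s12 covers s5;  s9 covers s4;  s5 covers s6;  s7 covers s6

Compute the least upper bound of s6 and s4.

s5

Common upper bounds of {s6, s4}: s1, s10, s12, s5.
The least among these is s5.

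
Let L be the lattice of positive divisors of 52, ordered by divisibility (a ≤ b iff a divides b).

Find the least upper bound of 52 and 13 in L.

52

In the divisibility order, the join is the least common multiple: lcm(52, 13) = 52.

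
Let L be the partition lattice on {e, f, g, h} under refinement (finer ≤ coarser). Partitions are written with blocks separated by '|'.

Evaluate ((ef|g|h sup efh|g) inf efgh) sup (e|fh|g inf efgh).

efh|g

ef|g|h ∨ efh|g = efh|g
efh|g ∧ efgh = efh|g
e|fh|g ∧ efgh = e|fh|g
efh|g ∨ e|fh|g = efh|g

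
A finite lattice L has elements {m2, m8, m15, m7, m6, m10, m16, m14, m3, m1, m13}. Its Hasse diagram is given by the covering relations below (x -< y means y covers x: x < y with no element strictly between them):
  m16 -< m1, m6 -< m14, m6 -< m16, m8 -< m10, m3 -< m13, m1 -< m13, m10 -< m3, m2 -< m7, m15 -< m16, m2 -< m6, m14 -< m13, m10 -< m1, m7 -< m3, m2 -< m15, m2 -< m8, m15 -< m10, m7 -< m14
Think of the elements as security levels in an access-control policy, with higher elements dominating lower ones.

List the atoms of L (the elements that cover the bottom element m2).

The atoms are exactly the elements that cover m2: m15, m6, m7, m8.

m15, m6, m7, m8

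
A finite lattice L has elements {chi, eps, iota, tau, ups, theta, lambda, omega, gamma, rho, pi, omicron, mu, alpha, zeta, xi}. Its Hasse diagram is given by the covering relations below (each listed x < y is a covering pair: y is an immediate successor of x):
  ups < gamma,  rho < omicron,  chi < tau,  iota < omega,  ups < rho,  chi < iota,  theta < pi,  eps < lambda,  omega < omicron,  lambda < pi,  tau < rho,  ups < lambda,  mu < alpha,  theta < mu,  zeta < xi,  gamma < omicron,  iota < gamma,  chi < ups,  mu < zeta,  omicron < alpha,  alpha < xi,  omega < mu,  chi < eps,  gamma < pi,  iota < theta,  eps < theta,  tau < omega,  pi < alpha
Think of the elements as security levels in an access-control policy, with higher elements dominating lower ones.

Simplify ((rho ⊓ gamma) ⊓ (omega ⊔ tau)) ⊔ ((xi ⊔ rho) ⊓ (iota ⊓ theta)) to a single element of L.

rho ∧ gamma = ups
omega ∨ tau = omega
ups ∧ omega = chi
xi ∨ rho = xi
iota ∧ theta = iota
xi ∧ iota = iota
chi ∨ iota = iota

iota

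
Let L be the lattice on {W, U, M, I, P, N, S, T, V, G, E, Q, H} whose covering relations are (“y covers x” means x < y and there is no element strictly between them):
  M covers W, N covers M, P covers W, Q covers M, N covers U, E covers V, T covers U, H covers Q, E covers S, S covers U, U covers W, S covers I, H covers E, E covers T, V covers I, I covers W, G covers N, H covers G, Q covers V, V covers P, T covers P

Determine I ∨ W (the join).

Common upper bounds of {I, W}: E, H, I, Q, S, V.
The least among these is I.

I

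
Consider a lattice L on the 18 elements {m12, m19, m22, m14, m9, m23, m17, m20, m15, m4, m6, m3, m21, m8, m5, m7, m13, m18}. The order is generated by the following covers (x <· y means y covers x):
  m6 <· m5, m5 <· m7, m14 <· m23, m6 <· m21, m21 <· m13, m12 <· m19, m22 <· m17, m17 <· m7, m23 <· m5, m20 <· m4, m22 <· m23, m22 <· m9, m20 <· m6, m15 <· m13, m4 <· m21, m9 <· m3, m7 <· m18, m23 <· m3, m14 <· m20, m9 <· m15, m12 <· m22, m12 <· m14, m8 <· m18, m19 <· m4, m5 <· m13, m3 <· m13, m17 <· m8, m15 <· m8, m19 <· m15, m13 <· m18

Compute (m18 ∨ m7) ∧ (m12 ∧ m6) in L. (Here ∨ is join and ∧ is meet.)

m12

m18 ∨ m7 = m18
m12 ∧ m6 = m12
m18 ∧ m12 = m12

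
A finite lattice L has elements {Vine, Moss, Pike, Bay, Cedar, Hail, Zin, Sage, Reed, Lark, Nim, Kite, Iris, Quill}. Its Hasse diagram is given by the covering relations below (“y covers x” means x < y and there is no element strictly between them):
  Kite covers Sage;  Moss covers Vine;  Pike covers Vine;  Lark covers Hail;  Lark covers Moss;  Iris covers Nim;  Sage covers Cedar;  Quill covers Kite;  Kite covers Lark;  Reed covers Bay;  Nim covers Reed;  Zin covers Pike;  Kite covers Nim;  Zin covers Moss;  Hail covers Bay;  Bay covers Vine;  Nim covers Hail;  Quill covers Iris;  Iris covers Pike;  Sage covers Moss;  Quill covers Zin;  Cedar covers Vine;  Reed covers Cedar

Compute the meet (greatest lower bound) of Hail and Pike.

Common lower bounds of {Hail, Pike}: Vine.
The greatest among these is Vine.

Vine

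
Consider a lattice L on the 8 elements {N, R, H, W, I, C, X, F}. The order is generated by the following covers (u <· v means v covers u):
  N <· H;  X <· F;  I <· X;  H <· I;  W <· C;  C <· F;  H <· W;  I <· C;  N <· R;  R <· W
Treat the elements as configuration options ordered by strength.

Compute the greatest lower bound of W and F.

Common lower bounds of {W, F}: H, N, R, W.
The greatest among these is W.

W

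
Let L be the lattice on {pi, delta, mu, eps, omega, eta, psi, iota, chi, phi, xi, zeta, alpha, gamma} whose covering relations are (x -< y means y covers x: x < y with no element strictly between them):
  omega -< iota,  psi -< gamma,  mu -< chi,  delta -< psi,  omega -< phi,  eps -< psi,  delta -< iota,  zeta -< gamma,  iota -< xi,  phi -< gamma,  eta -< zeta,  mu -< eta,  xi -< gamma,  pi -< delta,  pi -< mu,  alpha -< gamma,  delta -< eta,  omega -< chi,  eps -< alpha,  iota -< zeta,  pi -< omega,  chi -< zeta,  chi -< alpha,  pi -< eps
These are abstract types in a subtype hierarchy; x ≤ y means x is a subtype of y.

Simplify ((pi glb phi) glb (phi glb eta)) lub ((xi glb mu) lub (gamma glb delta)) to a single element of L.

delta

pi ∧ phi = pi
phi ∧ eta = pi
pi ∧ pi = pi
xi ∧ mu = pi
gamma ∧ delta = delta
pi ∨ delta = delta
pi ∨ delta = delta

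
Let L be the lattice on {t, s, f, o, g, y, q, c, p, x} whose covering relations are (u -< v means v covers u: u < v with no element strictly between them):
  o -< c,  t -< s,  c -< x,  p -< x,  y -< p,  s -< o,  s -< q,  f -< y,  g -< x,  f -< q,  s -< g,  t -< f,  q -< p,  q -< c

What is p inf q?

q

Common lower bounds of {p, q}: f, q, s, t.
The greatest among these is q.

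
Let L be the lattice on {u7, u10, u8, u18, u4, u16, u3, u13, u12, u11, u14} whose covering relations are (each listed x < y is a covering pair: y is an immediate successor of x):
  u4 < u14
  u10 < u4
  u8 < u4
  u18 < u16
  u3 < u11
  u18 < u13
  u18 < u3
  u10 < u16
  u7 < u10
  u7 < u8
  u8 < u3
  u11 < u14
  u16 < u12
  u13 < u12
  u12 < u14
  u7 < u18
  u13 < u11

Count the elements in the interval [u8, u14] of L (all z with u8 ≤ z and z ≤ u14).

5

The interval [u8, u14] = {u11, u14, u3, u4, u8}, which has 5 elements.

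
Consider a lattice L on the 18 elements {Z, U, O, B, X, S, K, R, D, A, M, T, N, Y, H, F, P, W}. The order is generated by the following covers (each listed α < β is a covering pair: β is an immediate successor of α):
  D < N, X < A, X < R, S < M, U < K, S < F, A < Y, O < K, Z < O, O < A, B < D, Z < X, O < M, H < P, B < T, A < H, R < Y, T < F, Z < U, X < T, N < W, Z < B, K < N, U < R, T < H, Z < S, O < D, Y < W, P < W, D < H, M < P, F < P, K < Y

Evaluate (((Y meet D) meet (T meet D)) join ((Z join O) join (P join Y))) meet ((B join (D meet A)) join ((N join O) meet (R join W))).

N

Y ∧ D = O
T ∧ D = B
O ∧ B = Z
Z ∨ O = O
P ∨ Y = W
O ∨ W = W
Z ∨ W = W
D ∧ A = O
B ∨ O = D
N ∨ O = N
R ∨ W = W
N ∧ W = N
D ∨ N = N
W ∧ N = N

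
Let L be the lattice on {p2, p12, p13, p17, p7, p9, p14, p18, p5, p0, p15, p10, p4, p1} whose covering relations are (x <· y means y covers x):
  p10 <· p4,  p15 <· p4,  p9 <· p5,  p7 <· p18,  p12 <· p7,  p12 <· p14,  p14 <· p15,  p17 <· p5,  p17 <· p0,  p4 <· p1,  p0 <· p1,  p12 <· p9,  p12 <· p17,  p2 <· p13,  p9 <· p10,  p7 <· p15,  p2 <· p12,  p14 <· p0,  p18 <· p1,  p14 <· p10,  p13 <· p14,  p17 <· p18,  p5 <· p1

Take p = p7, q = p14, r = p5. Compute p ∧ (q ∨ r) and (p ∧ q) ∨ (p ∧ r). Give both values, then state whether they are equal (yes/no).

q ∨ r = p1, so p ∧ (q ∨ r) = p7 ∧ p1 = p7.
p ∧ q = p12 and p ∧ r = p12, so (p ∧ q) ∨ (p ∧ r) = p12 ∨ p12 = p12.
Equal: no.

p7; p12; no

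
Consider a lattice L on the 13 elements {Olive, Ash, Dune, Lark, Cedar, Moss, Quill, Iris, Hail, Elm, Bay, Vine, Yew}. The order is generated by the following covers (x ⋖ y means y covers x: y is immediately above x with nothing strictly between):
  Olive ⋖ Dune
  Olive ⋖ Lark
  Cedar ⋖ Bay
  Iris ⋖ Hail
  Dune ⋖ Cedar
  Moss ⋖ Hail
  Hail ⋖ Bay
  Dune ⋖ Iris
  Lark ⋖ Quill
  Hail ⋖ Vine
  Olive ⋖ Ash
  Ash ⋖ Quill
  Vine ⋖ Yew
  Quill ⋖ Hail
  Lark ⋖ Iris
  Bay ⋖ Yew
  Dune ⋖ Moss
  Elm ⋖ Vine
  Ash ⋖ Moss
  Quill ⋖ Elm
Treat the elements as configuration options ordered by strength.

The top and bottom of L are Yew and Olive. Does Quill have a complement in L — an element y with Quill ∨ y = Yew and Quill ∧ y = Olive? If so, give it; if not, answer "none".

For every candidate y, either Quill ∨ y ≠ Yew or Quill ∧ y ≠ Olive; no complement exists.

none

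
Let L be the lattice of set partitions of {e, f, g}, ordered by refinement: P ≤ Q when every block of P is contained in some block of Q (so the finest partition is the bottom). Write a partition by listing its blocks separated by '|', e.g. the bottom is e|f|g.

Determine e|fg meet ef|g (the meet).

e|f|g

The meet (common refinement) of e|fg and ef|g intersects blocks pairwise, giving e|f|g.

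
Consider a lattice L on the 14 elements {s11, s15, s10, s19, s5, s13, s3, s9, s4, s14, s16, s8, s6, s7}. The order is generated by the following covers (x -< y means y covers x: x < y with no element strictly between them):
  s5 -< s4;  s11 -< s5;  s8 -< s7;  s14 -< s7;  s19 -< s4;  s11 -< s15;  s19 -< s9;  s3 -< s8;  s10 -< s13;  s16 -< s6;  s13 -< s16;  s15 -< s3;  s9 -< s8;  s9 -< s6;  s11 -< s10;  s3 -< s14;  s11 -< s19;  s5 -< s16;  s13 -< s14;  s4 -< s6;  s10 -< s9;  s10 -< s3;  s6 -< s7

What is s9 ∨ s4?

s6

Common upper bounds of {s9, s4}: s6, s7.
The least among these is s6.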